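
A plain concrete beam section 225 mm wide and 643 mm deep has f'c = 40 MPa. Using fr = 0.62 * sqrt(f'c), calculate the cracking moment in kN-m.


fr = 0.62 * sqrt(40) = 0.62 * 6.3246 = 3.9212 MPa
I = 225 * 643^3 / 12 = 4984644506.25 mm^4
y_t = 321.5 mm
M_cr = fr * I / y_t = 3.9212 * 4984644506.25 / 321.5 N-mm
= 60.796 kN-m

60.796 kN-m


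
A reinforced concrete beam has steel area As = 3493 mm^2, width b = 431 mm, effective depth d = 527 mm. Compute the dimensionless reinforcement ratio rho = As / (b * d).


rho = As / (b * d)
= 3493 / (431 * 527)
= 3493 / 227137
= 0.015378 (dimensionless)

0.015378 (dimensionless)


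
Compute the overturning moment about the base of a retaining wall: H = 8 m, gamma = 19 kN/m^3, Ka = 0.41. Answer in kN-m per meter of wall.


Pa = 0.5 * Ka * gamma * H^2
= 0.5 * 0.41 * 19 * 8^2
= 249.28 kN/m
Arm = H / 3 = 8 / 3 = 2.6667 m
Mo = Pa * arm = Pa * H / 3 = 249.28 * 8 / 3 = 664.7467 kN-m/m

664.7467 kN-m/m


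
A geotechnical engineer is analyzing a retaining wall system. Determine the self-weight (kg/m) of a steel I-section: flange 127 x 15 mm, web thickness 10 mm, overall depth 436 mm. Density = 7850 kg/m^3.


A_flanges = 2 * 127 * 15 = 3810 mm^2
A_web = (436 - 2 * 15) * 10 = 4060 mm^2
A_total = 3810 + 4060 = 7870 mm^2 = 0.007870 m^2
Weight = rho * A = 7850 * 0.007870 = 61.7795 kg/m

61.7795 kg/m


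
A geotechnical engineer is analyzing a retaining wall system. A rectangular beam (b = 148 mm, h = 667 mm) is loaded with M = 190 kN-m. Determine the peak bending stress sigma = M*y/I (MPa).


I = b * h^3 / 12 = 148 * 667^3 / 12 = 3659805210.33 mm^4
y = h / 2 = 667 / 2 = 333.5 mm
M = 190 kN-m = 190000000.0 N-mm
sigma = M * y / I = 190000000.0 * 333.5 / 3659805210.33
= 17.31 MPa

17.31 MPa


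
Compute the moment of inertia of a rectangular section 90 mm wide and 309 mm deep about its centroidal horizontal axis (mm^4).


I = b * h^3 / 12
= 90 * 309^3 / 12
= 90 * 29503629 / 12
= 221277217.5 mm^4

221277217.5 mm^4


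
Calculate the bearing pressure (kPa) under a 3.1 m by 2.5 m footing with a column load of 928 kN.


A = 3.1 * 2.5 = 7.75 m^2
q = P / A = 928 / 7.75
= 119.7419 kPa

119.7419 kPa


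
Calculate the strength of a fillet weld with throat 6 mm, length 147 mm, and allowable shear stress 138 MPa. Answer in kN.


Strength = throat * length * allowable stress
= 6 * 147 * 138 N
= 121716 N
= 121.72 kN

121.72 kN


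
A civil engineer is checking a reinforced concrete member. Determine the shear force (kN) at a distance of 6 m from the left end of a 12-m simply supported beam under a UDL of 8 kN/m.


R_A = w * L / 2 = 8 * 12 / 2 = 48.0 kN
V(x) = R_A - w * x = 48.0 - 8 * 6
= 0.0 kN

0.0 kN


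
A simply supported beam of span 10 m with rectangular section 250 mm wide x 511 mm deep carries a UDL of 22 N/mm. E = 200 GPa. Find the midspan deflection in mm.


I = 250 * 511^3 / 12 = 2779850645.83 mm^4
L = 10000.0 mm, w = 22 N/mm, E = 200000.0 MPa
delta = 5 * w * L^4 / (384 * E * I)
= 5 * 22 * 10000.0^4 / (384 * 200000.0 * 2779850645.83)
= 5.1524 mm

5.1524 mm


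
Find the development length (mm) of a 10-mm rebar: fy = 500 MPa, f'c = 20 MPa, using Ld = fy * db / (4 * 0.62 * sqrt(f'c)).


Ld = (fy * db) / (4 * 0.62 * sqrt(f'c))
= (500 * 10) / (4 * 0.62 * sqrt(20))
= 5000 / 11.0909
= 450.82 mm

450.82 mm


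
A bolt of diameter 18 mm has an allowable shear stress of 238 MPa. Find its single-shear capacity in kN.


A = pi * d^2 / 4 = pi * 18^2 / 4 = 254.469 mm^2
V = f_v * A / 1000 = 238 * 254.469 / 1000
= 60.5636 kN

60.5636 kN


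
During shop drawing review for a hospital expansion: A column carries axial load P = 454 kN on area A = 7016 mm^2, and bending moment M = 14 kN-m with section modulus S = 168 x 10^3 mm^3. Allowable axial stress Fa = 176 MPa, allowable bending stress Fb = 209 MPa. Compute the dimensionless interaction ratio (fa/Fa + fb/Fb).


f_a = P / A = 454000.0 / 7016 = 64.7092 MPa
f_b = M / S = 14000000.0 / 168000.0 = 83.3333 MPa
Ratio = f_a / Fa + f_b / Fb
= 64.7092 / 176 + 83.3333 / 209
= 0.7664 (dimensionless)

0.7664 (dimensionless)


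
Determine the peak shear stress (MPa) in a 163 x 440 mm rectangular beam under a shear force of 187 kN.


A = b * h = 163 * 440 = 71720 mm^2
V = 187 kN = 187000.0 N
tau_max = 1.5 * V / A = 1.5 * 187000.0 / 71720
= 3.911 MPa

3.911 MPa


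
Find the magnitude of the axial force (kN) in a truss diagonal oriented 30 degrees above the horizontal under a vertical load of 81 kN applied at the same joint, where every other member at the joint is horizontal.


At the joint, only the diagonal has a vertical component, so vertical equilibrium gives:
F * sin(30) = 81
F = 81 / sin(30)
= 81 / 0.5
= 162.0 kN

162.0 kN


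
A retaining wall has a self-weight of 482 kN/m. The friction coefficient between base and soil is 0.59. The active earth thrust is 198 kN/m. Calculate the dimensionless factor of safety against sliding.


Resisting force = mu * W = 0.59 * 482 = 284.38 kN/m
FOS = Resisting / Driving = 284.38 / 198
= 1.4363 (dimensionless)

1.4363 (dimensionless)


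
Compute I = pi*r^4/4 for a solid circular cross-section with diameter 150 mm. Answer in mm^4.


r = d / 2 = 150 / 2 = 75.0 mm
I = pi * r^4 / 4 = pi * 75.0^4 / 4
= 24850488.76 mm^4

24850488.76 mm^4


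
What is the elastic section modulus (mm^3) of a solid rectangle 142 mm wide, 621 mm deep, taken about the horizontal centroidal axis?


S = b * h^2 / 6
= 142 * 621^2 / 6
= 142 * 385641 / 6
= 9126837.0 mm^3

9126837.0 mm^3


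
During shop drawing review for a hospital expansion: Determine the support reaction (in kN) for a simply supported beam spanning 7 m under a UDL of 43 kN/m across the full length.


Total load = w * L = 43 * 7 = 301 kN
By symmetry, each reaction R = total / 2 = 301 / 2 = 150.5 kN

150.5 kN


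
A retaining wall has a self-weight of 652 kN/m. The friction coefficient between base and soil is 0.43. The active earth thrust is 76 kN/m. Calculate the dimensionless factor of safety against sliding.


Resisting force = mu * W = 0.43 * 652 = 280.36 kN/m
FOS = Resisting / Driving = 280.36 / 76
= 3.6889 (dimensionless)

3.6889 (dimensionless)


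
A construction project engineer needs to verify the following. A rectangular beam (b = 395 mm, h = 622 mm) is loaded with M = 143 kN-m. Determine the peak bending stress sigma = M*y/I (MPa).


I = b * h^3 / 12 = 395 * 622^3 / 12 = 7921127496.67 mm^4
y = h / 2 = 622 / 2 = 311.0 mm
M = 143 kN-m = 143000000.0 N-mm
sigma = M * y / I = 143000000.0 * 311.0 / 7921127496.67
= 5.61 MPa

5.61 MPa


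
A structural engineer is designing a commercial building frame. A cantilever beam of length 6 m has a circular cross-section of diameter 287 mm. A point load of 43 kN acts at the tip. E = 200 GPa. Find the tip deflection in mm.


I = pi * d^4 / 64 = pi * 287^4 / 64 = 333040834.16 mm^4
L = 6000.0 mm, P = 43000.0 N, E = 200000.0 MPa
delta = P * L^3 / (3 * E * I)
= 43000.0 * 6000.0^3 / (3 * 200000.0 * 333040834.16)
= 46.4808 mm

46.4808 mm


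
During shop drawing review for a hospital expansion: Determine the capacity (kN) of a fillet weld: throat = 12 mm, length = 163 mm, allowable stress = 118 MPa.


Strength = throat * length * allowable stress
= 12 * 163 * 118 N
= 230808 N
= 230.81 kN

230.81 kN


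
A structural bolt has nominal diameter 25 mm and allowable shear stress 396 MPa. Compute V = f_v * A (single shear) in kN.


A = pi * d^2 / 4 = pi * 25^2 / 4 = 490.8739 mm^2
V = f_v * A / 1000 = 396 * 490.8739 / 1000
= 194.386 kN

194.386 kN


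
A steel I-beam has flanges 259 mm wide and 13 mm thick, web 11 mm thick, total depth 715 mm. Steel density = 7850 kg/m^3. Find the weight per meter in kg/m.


A_flanges = 2 * 259 * 13 = 6734 mm^2
A_web = (715 - 2 * 13) * 11 = 7579 mm^2
A_total = 6734 + 7579 = 14313 mm^2 = 0.014313 m^2
Weight = rho * A = 7850 * 0.014313 = 112.3571 kg/m

112.3571 kg/m


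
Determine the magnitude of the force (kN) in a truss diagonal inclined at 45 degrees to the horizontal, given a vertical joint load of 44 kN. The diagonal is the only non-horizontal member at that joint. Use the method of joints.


At the joint, only the diagonal has a vertical component, so vertical equilibrium gives:
F * sin(45) = 44
F = 44 / sin(45)
= 44 / 0.707107
= 62.23 kN

62.23 kN


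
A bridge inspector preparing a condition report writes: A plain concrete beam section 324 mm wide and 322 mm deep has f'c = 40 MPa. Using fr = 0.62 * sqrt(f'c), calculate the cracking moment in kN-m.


fr = 0.62 * sqrt(40) = 0.62 * 6.3246 = 3.9212 MPa
I = 324 * 322^3 / 12 = 901428696.0 mm^4
y_t = 161.0 mm
M_cr = fr * I / y_t = 3.9212 * 901428696.0 / 161.0 N-mm
= 21.9547 kN-m

21.9547 kN-m


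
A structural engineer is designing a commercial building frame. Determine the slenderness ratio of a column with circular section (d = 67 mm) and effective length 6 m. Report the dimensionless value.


Radius of gyration r = d / 4 = 67 / 4 = 16.75 mm
L_eff = 6000.0 mm
Slenderness ratio = L / r = 6000.0 / 16.75 = 358.21 (dimensionless)

358.21 (dimensionless)


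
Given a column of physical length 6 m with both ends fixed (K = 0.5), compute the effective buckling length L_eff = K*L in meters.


L_eff = K * L
= 0.5 * 6
= 3.0 m

3.0 m


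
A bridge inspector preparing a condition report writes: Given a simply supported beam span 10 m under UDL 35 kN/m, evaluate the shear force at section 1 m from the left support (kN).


R_A = w * L / 2 = 35 * 10 / 2 = 175.0 kN
V(x) = R_A - w * x = 175.0 - 35 * 1
= 140.0 kN

140.0 kN


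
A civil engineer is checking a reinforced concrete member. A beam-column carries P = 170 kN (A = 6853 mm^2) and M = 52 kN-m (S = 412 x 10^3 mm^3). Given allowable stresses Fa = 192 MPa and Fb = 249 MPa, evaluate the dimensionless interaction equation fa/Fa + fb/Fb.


f_a = P / A = 170000.0 / 6853 = 24.8067 MPa
f_b = M / S = 52000000.0 / 412000.0 = 126.2136 MPa
Ratio = f_a / Fa + f_b / Fb
= 24.8067 / 192 + 126.2136 / 249
= 0.6361 (dimensionless)

0.6361 (dimensionless)


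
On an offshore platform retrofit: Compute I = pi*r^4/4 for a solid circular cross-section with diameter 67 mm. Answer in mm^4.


r = d / 2 = 67 / 2 = 33.5 mm
I = pi * r^4 / 4 = pi * 33.5^4 / 4
= 989165.84 mm^4

989165.84 mm^4


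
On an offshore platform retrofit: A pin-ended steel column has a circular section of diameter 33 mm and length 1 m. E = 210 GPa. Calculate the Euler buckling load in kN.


I = pi * d^4 / 64 = 58213.76 mm^4
L = 1000.0 mm
P_cr = pi^2 * E * I / L^2
= 9.8696 * 210000.0 * 58213.76 / 1000.0^2
= 120654.83 N = 120.6548 kN

120.6548 kN


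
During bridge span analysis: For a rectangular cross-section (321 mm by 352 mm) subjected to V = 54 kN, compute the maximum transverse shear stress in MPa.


A = b * h = 321 * 352 = 112992 mm^2
V = 54 kN = 54000.0 N
tau_max = 1.5 * V / A = 1.5 * 54000.0 / 112992
= 0.7169 MPa

0.7169 MPa


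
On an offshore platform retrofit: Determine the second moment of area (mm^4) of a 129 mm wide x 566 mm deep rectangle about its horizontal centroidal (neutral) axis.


I = b * h^3 / 12
= 129 * 566^3 / 12
= 129 * 181321496 / 12
= 1949206082.0 mm^4

1949206082.0 mm^4


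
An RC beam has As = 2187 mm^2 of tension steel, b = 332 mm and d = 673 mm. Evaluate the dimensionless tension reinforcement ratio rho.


rho = As / (b * d)
= 2187 / (332 * 673)
= 2187 / 223436
= 0.009788 (dimensionless)

0.009788 (dimensionless)


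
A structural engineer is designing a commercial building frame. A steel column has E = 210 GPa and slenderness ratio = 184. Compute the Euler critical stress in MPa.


sigma_cr = pi^2 * E / lambda^2
= 9.8696 * 210000.0 / 184^2
= 9.8696 * 210000.0 / 33856
= 61.2186 MPa

61.2186 MPa


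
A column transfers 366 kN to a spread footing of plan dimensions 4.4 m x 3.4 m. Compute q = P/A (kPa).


A = 4.4 * 3.4 = 14.96 m^2
q = P / A = 366 / 14.96
= 24.4652 kPa

24.4652 kPa


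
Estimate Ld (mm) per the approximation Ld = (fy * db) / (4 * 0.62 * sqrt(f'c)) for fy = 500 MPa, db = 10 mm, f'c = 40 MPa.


Ld = (fy * db) / (4 * 0.62 * sqrt(f'c))
= (500 * 10) / (4 * 0.62 * sqrt(40))
= 5000 / 15.6849
= 318.78 mm

318.78 mm


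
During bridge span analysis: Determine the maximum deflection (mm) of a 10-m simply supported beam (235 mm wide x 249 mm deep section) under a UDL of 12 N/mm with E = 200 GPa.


I = 235 * 249^3 / 12 = 302332376.25 mm^4
L = 10000.0 mm, w = 12 N/mm, E = 200000.0 MPa
delta = 5 * w * L^4 / (384 * E * I)
= 5 * 12 * 10000.0^4 / (384 * 200000.0 * 302332376.25)
= 25.8408 mm

25.8408 mm


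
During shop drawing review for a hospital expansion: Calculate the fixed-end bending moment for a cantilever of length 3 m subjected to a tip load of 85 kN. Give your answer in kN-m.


For a cantilever with a point load at the free end:
M_max = P * L = 85 * 3 = 255 kN-m

255 kN-m


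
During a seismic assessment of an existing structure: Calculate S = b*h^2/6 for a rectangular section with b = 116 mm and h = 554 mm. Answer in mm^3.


S = b * h^2 / 6
= 116 * 554^2 / 6
= 116 * 306916 / 6
= 5933709.33 mm^3

5933709.33 mm^3


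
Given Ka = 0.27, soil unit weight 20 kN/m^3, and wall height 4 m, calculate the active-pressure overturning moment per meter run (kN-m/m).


Pa = 0.5 * Ka * gamma * H^2
= 0.5 * 0.27 * 20 * 4^2
= 43.2 kN/m
Arm = H / 3 = 4 / 3 = 1.3333 m
Mo = Pa * arm = Pa * H / 3 = 43.2 * 4 / 3 = 57.6 kN-m/m

57.6 kN-m/m


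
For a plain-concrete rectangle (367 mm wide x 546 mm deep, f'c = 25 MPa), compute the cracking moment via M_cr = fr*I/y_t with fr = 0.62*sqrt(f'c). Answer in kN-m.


fr = 0.62 * sqrt(25) = 0.62 * 5.0 = 3.1 MPa
I = 367 * 546^3 / 12 = 4978090026.0 mm^4
y_t = 273.0 mm
M_cr = fr * I / y_t = 3.1 * 4978090026.0 / 273.0 N-mm
= 56.5278 kN-m

56.5278 kN-m


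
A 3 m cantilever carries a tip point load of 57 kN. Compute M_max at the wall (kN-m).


For a cantilever with a point load at the free end:
M_max = P * L = 57 * 3 = 171 kN-m

171 kN-m


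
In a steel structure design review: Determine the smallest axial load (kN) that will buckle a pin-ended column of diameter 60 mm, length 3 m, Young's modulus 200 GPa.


I = pi * d^4 / 64 = 636172.51 mm^4
L = 3000.0 mm
P_cr = pi^2 * E * I / L^2
= 9.8696 * 200000.0 * 636172.51 / 3000.0^2
= 139528.25 N = 139.5282 kN

139.5282 kN


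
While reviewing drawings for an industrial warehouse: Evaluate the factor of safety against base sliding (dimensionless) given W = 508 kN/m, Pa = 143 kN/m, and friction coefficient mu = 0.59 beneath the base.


Resisting force = mu * W = 0.59 * 508 = 299.72 kN/m
FOS = Resisting / Driving = 299.72 / 143
= 2.0959 (dimensionless)

2.0959 (dimensionless)


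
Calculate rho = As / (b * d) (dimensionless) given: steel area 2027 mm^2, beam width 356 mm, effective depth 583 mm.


rho = As / (b * d)
= 2027 / (356 * 583)
= 2027 / 207548
= 0.009766 (dimensionless)

0.009766 (dimensionless)


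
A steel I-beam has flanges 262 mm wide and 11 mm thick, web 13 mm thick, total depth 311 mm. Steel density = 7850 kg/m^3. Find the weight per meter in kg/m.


A_flanges = 2 * 262 * 11 = 5764 mm^2
A_web = (311 - 2 * 11) * 13 = 3757 mm^2
A_total = 5764 + 3757 = 9521 mm^2 = 0.009521 m^2
Weight = rho * A = 7850 * 0.009521 = 74.7399 kg/m

74.7399 kg/m


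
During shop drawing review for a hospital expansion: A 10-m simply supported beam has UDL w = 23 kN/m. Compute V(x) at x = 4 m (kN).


R_A = w * L / 2 = 23 * 10 / 2 = 115.0 kN
V(x) = R_A - w * x = 115.0 - 23 * 4
= 23.0 kN

23.0 kN


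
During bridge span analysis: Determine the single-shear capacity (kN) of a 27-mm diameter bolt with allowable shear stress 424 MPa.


A = pi * d^2 / 4 = pi * 27^2 / 4 = 572.5553 mm^2
V = f_v * A / 1000 = 424 * 572.5553 / 1000
= 242.7634 kN

242.7634 kN


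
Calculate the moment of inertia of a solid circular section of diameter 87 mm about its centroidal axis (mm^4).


r = d / 2 = 87 / 2 = 43.5 mm
I = pi * r^4 / 4 = pi * 43.5^4 / 4
= 2812204.57 mm^4

2812204.57 mm^4


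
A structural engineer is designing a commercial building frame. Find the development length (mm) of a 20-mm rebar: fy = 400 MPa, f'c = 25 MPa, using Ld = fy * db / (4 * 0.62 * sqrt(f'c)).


Ld = (fy * db) / (4 * 0.62 * sqrt(f'c))
= (400 * 20) / (4 * 0.62 * sqrt(25))
= 8000 / 12.4
= 645.16 mm

645.16 mm


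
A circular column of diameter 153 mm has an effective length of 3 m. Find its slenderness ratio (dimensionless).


Radius of gyration r = d / 4 = 153 / 4 = 38.25 mm
L_eff = 3000.0 mm
Slenderness ratio = L / r = 3000.0 / 38.25 = 78.43 (dimensionless)

78.43 (dimensionless)


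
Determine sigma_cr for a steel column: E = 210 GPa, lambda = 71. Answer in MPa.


sigma_cr = pi^2 * E / lambda^2
= 9.8696 * 210000.0 / 71^2
= 9.8696 * 210000.0 / 5041
= 411.1519 MPa

411.1519 MPa


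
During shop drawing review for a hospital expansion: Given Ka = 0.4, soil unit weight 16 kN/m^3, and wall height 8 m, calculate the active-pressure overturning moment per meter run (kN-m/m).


Pa = 0.5 * Ka * gamma * H^2
= 0.5 * 0.4 * 16 * 8^2
= 204.8 kN/m
Arm = H / 3 = 8 / 3 = 2.6667 m
Mo = Pa * arm = Pa * H / 3 = 204.8 * 8 / 3 = 546.1333 kN-m/m

546.1333 kN-m/m


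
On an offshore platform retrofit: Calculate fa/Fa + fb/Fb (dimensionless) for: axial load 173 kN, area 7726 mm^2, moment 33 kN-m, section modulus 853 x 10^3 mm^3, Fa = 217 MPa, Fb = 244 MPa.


f_a = P / A = 173000.0 / 7726 = 22.3919 MPa
f_b = M / S = 33000000.0 / 853000.0 = 38.687 MPa
Ratio = f_a / Fa + f_b / Fb
= 22.3919 / 217 + 38.687 / 244
= 0.2617 (dimensionless)

0.2617 (dimensionless)


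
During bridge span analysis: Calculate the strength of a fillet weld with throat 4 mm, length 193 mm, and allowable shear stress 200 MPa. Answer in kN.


Strength = throat * length * allowable stress
= 4 * 193 * 200 N
= 154400 N
= 154.4 kN

154.4 kN


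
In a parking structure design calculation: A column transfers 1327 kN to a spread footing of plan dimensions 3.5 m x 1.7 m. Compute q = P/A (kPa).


A = 3.5 * 1.7 = 5.95 m^2
q = P / A = 1327 / 5.95
= 223.0252 kPa

223.0252 kPa


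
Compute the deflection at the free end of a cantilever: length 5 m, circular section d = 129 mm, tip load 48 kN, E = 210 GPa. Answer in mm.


I = pi * d^4 / 64 = pi * 129^4 / 64 = 13593420.13 mm^4
L = 5000.0 mm, P = 48000.0 N, E = 210000.0 MPa
delta = P * L^3 / (3 * E * I)
= 48000.0 * 5000.0^3 / (3 * 210000.0 * 13593420.13)
= 700.6191 mm

700.6191 mm


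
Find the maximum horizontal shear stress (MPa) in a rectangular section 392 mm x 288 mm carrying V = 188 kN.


A = b * h = 392 * 288 = 112896 mm^2
V = 188 kN = 188000.0 N
tau_max = 1.5 * V / A = 1.5 * 188000.0 / 112896
= 2.4979 MPa

2.4979 MPa


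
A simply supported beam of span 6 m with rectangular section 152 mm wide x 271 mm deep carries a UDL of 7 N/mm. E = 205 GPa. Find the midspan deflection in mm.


I = 152 * 271^3 / 12 = 252098472.67 mm^4
L = 6000.0 mm, w = 7 N/mm, E = 205000.0 MPa
delta = 5 * w * L^4 / (384 * E * I)
= 5 * 7 * 6000.0^4 / (384 * 205000.0 * 252098472.67)
= 2.2857 mm

2.2857 mm


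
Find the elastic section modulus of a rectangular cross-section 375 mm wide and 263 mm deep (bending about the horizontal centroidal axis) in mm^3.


S = b * h^2 / 6
= 375 * 263^2 / 6
= 375 * 69169 / 6
= 4323062.5 mm^3

4323062.5 mm^3


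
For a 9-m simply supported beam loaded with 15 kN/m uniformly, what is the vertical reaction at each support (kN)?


Total load = w * L = 15 * 9 = 135 kN
By symmetry, each reaction R = total / 2 = 135 / 2 = 67.5 kN

67.5 kN


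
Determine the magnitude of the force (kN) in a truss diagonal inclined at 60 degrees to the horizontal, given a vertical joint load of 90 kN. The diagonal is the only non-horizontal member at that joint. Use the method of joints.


At the joint, only the diagonal has a vertical component, so vertical equilibrium gives:
F * sin(60) = 90
F = 90 / sin(60)
= 90 / 0.866025
= 103.92 kN

103.92 kN


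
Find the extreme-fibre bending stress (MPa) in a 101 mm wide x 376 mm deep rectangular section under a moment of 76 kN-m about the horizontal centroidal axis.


I = b * h^3 / 12 = 101 * 376^3 / 12 = 447407914.67 mm^4
y = h / 2 = 376 / 2 = 188.0 mm
M = 76 kN-m = 76000000.0 N-mm
sigma = M * y / I = 76000000.0 * 188.0 / 447407914.67
= 31.94 MPa

31.94 MPa


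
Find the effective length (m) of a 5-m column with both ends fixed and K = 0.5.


L_eff = K * L
= 0.5 * 5
= 2.5 m

2.5 m


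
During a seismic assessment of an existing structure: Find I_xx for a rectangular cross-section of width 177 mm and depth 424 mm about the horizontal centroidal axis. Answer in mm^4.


I = b * h^3 / 12
= 177 * 424^3 / 12
= 177 * 76225024 / 12
= 1124319104.0 mm^4

1124319104.0 mm^4


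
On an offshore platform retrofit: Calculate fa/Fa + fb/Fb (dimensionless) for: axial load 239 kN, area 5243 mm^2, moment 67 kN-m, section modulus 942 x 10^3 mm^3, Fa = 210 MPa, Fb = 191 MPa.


f_a = P / A = 239000.0 / 5243 = 45.5846 MPa
f_b = M / S = 67000000.0 / 942000.0 = 71.1253 MPa
Ratio = f_a / Fa + f_b / Fb
= 45.5846 / 210 + 71.1253 / 191
= 0.5895 (dimensionless)

0.5895 (dimensionless)


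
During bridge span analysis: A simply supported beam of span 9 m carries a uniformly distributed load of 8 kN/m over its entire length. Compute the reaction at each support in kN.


Total load = w * L = 8 * 9 = 72 kN
By symmetry, each reaction R = total / 2 = 72 / 2 = 36.0 kN

36.0 kN


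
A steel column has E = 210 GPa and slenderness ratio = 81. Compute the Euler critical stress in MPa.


sigma_cr = pi^2 * E / lambda^2
= 9.8696 * 210000.0 / 81^2
= 9.8696 * 210000.0 / 6561
= 315.8995 MPa

315.8995 MPa


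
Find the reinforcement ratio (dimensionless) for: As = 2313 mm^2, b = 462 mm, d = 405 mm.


rho = As / (b * d)
= 2313 / (462 * 405)
= 2313 / 187110
= 0.012362 (dimensionless)

0.012362 (dimensionless)


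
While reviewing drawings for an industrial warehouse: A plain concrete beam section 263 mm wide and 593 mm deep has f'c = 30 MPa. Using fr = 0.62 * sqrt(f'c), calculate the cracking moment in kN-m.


fr = 0.62 * sqrt(30) = 0.62 * 5.4772 = 3.3959 MPa
I = 263 * 593^3 / 12 = 4570235532.58 mm^4
y_t = 296.5 mm
M_cr = fr * I / y_t = 3.3959 * 4570235532.58 / 296.5 N-mm
= 52.3439 kN-m

52.3439 kN-m


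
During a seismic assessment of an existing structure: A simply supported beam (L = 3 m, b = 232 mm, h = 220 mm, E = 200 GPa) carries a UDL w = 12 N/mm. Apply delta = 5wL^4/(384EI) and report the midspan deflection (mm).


I = 232 * 220^3 / 12 = 205861333.33 mm^4
L = 3000.0 mm, w = 12 N/mm, E = 200000.0 MPa
delta = 5 * w * L^4 / (384 * E * I)
= 5 * 12 * 3000.0^4 / (384 * 200000.0 * 205861333.33)
= 0.3074 mm

0.3074 mm


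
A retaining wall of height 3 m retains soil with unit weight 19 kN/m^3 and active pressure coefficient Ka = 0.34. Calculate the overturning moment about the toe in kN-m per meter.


Pa = 0.5 * Ka * gamma * H^2
= 0.5 * 0.34 * 19 * 3^2
= 29.07 kN/m
Arm = H / 3 = 3 / 3 = 1.0 m
Mo = Pa * arm = Pa * H / 3 = 29.07 * 3 / 3 = 29.07 kN-m/m

29.07 kN-m/m


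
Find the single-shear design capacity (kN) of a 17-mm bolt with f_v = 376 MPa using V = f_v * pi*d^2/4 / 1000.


A = pi * d^2 / 4 = pi * 17^2 / 4 = 226.9801 mm^2
V = f_v * A / 1000 = 376 * 226.9801 / 1000
= 85.3445 kN

85.3445 kN


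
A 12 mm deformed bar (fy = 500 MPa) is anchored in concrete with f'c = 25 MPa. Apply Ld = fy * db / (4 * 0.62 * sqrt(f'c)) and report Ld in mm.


Ld = (fy * db) / (4 * 0.62 * sqrt(f'c))
= (500 * 12) / (4 * 0.62 * sqrt(25))
= 6000 / 12.4
= 483.87 mm

483.87 mm


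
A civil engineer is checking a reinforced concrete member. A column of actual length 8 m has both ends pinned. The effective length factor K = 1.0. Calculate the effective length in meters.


L_eff = K * L
= 1.0 * 8
= 8.0 m

8.0 m


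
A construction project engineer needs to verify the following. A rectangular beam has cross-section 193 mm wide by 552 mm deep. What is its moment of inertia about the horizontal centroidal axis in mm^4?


I = b * h^3 / 12
= 193 * 552^3 / 12
= 193 * 168196608 / 12
= 2705162112.0 mm^4

2705162112.0 mm^4


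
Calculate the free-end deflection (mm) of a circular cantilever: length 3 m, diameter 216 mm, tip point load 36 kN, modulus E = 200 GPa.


I = pi * d^4 / 64 = pi * 216^4 / 64 = 106852553.05 mm^4
L = 3000.0 mm, P = 36000.0 N, E = 200000.0 MPa
delta = P * L^3 / (3 * E * I)
= 36000.0 * 3000.0^3 / (3 * 200000.0 * 106852553.05)
= 15.1611 mm

15.1611 mm


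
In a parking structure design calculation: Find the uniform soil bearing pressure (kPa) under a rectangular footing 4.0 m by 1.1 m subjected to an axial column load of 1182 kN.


A = 4.0 * 1.1 = 4.4 m^2
q = P / A = 1182 / 4.4
= 268.6364 kPa

268.6364 kPa


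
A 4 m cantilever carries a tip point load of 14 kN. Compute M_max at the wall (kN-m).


For a cantilever with a point load at the free end:
M_max = P * L = 14 * 4 = 56 kN-m

56 kN-m


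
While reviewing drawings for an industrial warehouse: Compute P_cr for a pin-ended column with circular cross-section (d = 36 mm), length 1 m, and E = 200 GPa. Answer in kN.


I = pi * d^4 / 64 = 82447.96 mm^4
L = 1000.0 mm
P_cr = pi^2 * E * I / L^2
= 9.8696 * 200000.0 * 82447.96 / 1000.0^2
= 162745.75 N = 162.7457 kN

162.7457 kN


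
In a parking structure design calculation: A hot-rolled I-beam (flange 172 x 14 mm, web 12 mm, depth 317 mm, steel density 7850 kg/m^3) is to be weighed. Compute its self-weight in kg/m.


A_flanges = 2 * 172 * 14 = 4816 mm^2
A_web = (317 - 2 * 14) * 12 = 3468 mm^2
A_total = 4816 + 3468 = 8284 mm^2 = 0.008284 m^2
Weight = rho * A = 7850 * 0.008284 = 65.0294 kg/m

65.0294 kg/m


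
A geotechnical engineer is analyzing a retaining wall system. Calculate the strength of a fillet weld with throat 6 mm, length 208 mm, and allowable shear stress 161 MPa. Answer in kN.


Strength = throat * length * allowable stress
= 6 * 208 * 161 N
= 200928 N
= 200.93 kN

200.93 kN


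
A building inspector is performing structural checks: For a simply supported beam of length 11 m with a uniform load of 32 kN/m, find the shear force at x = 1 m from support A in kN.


R_A = w * L / 2 = 32 * 11 / 2 = 176.0 kN
V(x) = R_A - w * x = 176.0 - 32 * 1
= 144.0 kN

144.0 kN


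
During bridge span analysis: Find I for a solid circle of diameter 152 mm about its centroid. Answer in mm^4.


r = d / 2 = 152 / 2 = 76.0 mm
I = pi * r^4 / 4 = pi * 76.0^4 / 4
= 26202591.76 mm^4

26202591.76 mm^4


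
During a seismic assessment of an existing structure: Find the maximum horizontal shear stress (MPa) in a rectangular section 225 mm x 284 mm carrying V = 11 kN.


A = b * h = 225 * 284 = 63900 mm^2
V = 11 kN = 11000.0 N
tau_max = 1.5 * V / A = 1.5 * 11000.0 / 63900
= 0.2582 MPa

0.2582 MPa


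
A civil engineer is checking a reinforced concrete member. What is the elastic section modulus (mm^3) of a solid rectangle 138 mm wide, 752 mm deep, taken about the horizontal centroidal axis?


S = b * h^2 / 6
= 138 * 752^2 / 6
= 138 * 565504 / 6
= 13006592.0 mm^3

13006592.0 mm^3


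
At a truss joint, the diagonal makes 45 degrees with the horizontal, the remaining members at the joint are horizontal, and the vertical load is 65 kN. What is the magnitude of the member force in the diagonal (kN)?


At the joint, only the diagonal has a vertical component, so vertical equilibrium gives:
F * sin(45) = 65
F = 65 / sin(45)
= 65 / 0.707107
= 91.92 kN

91.92 kN


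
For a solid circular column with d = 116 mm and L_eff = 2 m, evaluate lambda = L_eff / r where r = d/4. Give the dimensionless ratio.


Radius of gyration r = d / 4 = 116 / 4 = 29.0 mm
L_eff = 2000.0 mm
Slenderness ratio = L / r = 2000.0 / 29.0 = 68.97 (dimensionless)

68.97 (dimensionless)


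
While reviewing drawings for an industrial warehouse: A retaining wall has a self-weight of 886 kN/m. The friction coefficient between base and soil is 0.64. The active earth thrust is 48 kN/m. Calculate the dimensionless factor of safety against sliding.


Resisting force = mu * W = 0.64 * 886 = 567.04 kN/m
FOS = Resisting / Driving = 567.04 / 48
= 11.8133 (dimensionless)

11.8133 (dimensionless)


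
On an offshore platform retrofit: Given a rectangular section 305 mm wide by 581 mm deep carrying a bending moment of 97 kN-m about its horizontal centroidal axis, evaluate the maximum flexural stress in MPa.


I = b * h^3 / 12 = 305 * 581^3 / 12 = 4984791417.08 mm^4
y = h / 2 = 581 / 2 = 290.5 mm
M = 97 kN-m = 97000000.0 N-mm
sigma = M * y / I = 97000000.0 * 290.5 / 4984791417.08
= 5.65 MPa

5.65 MPa


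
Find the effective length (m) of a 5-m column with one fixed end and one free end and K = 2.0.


L_eff = K * L
= 2.0 * 5
= 10.0 m

10.0 m


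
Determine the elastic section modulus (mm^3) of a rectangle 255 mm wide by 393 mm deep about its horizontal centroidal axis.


S = b * h^2 / 6
= 255 * 393^2 / 6
= 255 * 154449 / 6
= 6564082.5 mm^3

6564082.5 mm^3


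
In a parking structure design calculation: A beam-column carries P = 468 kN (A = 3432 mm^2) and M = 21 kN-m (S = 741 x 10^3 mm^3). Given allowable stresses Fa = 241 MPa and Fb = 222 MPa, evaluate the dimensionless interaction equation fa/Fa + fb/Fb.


f_a = P / A = 468000.0 / 3432 = 136.3636 MPa
f_b = M / S = 21000000.0 / 741000.0 = 28.3401 MPa
Ratio = f_a / Fa + f_b / Fb
= 136.3636 / 241 + 28.3401 / 222
= 0.6935 (dimensionless)

0.6935 (dimensionless)


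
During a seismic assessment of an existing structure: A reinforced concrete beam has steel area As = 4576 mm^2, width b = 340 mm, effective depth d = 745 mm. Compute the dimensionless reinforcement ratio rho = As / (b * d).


rho = As / (b * d)
= 4576 / (340 * 745)
= 4576 / 253300
= 0.018066 (dimensionless)

0.018066 (dimensionless)


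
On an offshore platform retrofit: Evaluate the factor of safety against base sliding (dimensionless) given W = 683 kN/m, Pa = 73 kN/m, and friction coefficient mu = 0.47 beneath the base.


Resisting force = mu * W = 0.47 * 683 = 321.01 kN/m
FOS = Resisting / Driving = 321.01 / 73
= 4.3974 (dimensionless)

4.3974 (dimensionless)


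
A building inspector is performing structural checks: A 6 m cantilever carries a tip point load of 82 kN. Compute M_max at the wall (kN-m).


For a cantilever with a point load at the free end:
M_max = P * L = 82 * 6 = 492 kN-m

492 kN-m


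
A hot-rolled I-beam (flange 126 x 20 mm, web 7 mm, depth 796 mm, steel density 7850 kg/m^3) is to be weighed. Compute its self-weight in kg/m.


A_flanges = 2 * 126 * 20 = 5040 mm^2
A_web = (796 - 2 * 20) * 7 = 5292 mm^2
A_total = 5040 + 5292 = 10332 mm^2 = 0.010332 m^2
Weight = rho * A = 7850 * 0.010332 = 81.1062 kg/m

81.1062 kg/m


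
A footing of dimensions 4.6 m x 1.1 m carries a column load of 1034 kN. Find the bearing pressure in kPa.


A = 4.6 * 1.1 = 5.06 m^2
q = P / A = 1034 / 5.06
= 204.3478 kPa

204.3478 kPa


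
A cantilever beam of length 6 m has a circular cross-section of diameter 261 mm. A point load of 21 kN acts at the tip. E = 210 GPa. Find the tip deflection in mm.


I = pi * d^4 / 64 = pi * 261^4 / 64 = 227788569.92 mm^4
L = 6000.0 mm, P = 21000.0 N, E = 210000.0 MPa
delta = P * L^3 / (3 * E * I)
= 21000.0 * 6000.0^3 / (3 * 210000.0 * 227788569.92)
= 31.6083 mm

31.6083 mm


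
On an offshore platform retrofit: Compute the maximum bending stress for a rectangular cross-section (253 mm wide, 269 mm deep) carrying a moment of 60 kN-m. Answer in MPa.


I = b * h^3 / 12 = 253 * 269^3 / 12 = 410389381.42 mm^4
y = h / 2 = 269 / 2 = 134.5 mm
M = 60 kN-m = 60000000.0 N-mm
sigma = M * y / I = 60000000.0 * 134.5 / 410389381.42
= 19.66 MPa

19.66 MPa


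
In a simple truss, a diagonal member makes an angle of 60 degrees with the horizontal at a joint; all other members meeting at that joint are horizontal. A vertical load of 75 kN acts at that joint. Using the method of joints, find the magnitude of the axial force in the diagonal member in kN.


At the joint, only the diagonal has a vertical component, so vertical equilibrium gives:
F * sin(60) = 75
F = 75 / sin(60)
= 75 / 0.866025
= 86.6 kN

86.6 kN


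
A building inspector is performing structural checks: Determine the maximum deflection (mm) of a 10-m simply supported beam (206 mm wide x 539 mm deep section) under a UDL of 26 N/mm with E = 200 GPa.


I = 206 * 539^3 / 12 = 2688142392.83 mm^4
L = 10000.0 mm, w = 26 N/mm, E = 200000.0 MPa
delta = 5 * w * L^4 / (384 * E * I)
= 5 * 26 * 10000.0^4 / (384 * 200000.0 * 2688142392.83)
= 6.2969 mm

6.2969 mm


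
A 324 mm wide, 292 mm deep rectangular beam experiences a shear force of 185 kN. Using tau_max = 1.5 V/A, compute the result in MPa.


A = b * h = 324 * 292 = 94608 mm^2
V = 185 kN = 185000.0 N
tau_max = 1.5 * V / A = 1.5 * 185000.0 / 94608
= 2.9332 MPa

2.9332 MPa


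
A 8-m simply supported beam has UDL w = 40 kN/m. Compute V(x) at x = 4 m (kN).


R_A = w * L / 2 = 40 * 8 / 2 = 160.0 kN
V(x) = R_A - w * x = 160.0 - 40 * 4
= 0.0 kN

0.0 kN


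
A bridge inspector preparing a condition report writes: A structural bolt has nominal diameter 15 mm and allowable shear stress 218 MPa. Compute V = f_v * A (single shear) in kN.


A = pi * d^2 / 4 = pi * 15^2 / 4 = 176.7146 mm^2
V = f_v * A / 1000 = 218 * 176.7146 / 1000
= 38.5238 kN

38.5238 kN


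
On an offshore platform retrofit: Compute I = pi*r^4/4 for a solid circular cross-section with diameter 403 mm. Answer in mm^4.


r = d / 2 = 403 / 2 = 201.5 mm
I = pi * r^4 / 4 = pi * 201.5^4 / 4
= 1294762412.84 mm^4

1294762412.84 mm^4


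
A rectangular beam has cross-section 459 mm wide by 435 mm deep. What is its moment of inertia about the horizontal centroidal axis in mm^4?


I = b * h^3 / 12
= 459 * 435^3 / 12
= 459 * 82312875 / 12
= 3148467468.75 mm^4

3148467468.75 mm^4


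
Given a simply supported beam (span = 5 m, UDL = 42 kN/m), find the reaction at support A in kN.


Total load = w * L = 42 * 5 = 210 kN
By symmetry, each reaction R = total / 2 = 210 / 2 = 105.0 kN

105.0 kN


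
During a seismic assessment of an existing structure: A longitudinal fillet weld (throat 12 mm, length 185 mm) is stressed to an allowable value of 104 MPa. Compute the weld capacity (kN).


Strength = throat * length * allowable stress
= 12 * 185 * 104 N
= 230880 N
= 230.88 kN

230.88 kN


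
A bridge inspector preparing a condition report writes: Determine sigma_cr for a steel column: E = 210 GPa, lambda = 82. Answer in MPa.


sigma_cr = pi^2 * E / lambda^2
= 9.8696 * 210000.0 / 82^2
= 9.8696 * 210000.0 / 6724
= 308.2417 MPa

308.2417 MPa


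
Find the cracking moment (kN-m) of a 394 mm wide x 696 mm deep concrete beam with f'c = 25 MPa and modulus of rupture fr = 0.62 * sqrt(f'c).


fr = 0.62 * sqrt(25) = 0.62 * 5.0 = 3.1 MPa
I = 394 * 696^3 / 12 = 11069874432.0 mm^4
y_t = 348.0 mm
M_cr = fr * I / y_t = 3.1 * 11069874432.0 / 348.0 N-mm
= 98.611 kN-m

98.611 kN-m


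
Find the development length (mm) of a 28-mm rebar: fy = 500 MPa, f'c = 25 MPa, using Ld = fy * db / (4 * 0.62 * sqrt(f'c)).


Ld = (fy * db) / (4 * 0.62 * sqrt(f'c))
= (500 * 28) / (4 * 0.62 * sqrt(25))
= 14000 / 12.4
= 1129.03 mm

1129.03 mm


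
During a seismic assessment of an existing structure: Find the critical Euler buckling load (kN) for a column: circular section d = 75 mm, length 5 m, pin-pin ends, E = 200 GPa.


I = pi * d^4 / 64 = 1553155.55 mm^4
L = 5000.0 mm
P_cr = pi^2 * E * I / L^2
= 9.8696 * 200000.0 * 1553155.55 / 5000.0^2
= 122632.25 N = 122.6322 kN

122.6322 kN


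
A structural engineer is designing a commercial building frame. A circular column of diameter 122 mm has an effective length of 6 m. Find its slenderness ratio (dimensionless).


Radius of gyration r = d / 4 = 122 / 4 = 30.5 mm
L_eff = 6000.0 mm
Slenderness ratio = L / r = 6000.0 / 30.5 = 196.72 (dimensionless)

196.72 (dimensionless)


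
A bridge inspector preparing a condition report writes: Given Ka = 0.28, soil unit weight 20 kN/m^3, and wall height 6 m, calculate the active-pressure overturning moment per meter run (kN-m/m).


Pa = 0.5 * Ka * gamma * H^2
= 0.5 * 0.28 * 20 * 6^2
= 100.8 kN/m
Arm = H / 3 = 6 / 3 = 2.0 m
Mo = Pa * arm = Pa * H / 3 = 100.8 * 6 / 3 = 201.6 kN-m/m

201.6 kN-m/m


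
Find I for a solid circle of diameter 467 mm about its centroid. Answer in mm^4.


r = d / 2 = 467 / 2 = 233.5 mm
I = pi * r^4 / 4 = pi * 233.5^4 / 4
= 2334734070.55 mm^4

2334734070.55 mm^4


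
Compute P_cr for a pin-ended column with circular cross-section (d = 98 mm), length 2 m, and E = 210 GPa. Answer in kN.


I = pi * d^4 / 64 = 4527664.12 mm^4
L = 2000.0 mm
P_cr = pi^2 * E * I / L^2
= 9.8696 * 210000.0 * 4527664.12 / 2000.0^2
= 2346028.32 N = 2346.0283 kN

2346.0283 kN


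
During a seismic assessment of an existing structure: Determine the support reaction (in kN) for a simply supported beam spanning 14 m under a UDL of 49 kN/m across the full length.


Total load = w * L = 49 * 14 = 686 kN
By symmetry, each reaction R = total / 2 = 686 / 2 = 343.0 kN

343.0 kN


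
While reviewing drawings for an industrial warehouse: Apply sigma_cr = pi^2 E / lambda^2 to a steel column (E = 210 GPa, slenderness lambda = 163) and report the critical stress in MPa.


sigma_cr = pi^2 * E / lambda^2
= 9.8696 * 210000.0 / 163^2
= 9.8696 * 210000.0 / 26569
= 78.0088 MPa

78.0088 MPa


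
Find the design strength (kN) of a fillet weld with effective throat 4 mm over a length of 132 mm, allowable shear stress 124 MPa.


Strength = throat * length * allowable stress
= 4 * 132 * 124 N
= 65472 N
= 65.47 kN

65.47 kN


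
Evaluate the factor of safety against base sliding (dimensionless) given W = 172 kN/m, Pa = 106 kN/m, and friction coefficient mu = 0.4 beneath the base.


Resisting force = mu * W = 0.4 * 172 = 68.8 kN/m
FOS = Resisting / Driving = 68.8 / 106
= 0.6491 (dimensionless)

0.6491 (dimensionless)


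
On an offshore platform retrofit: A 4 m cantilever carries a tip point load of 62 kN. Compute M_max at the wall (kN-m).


For a cantilever with a point load at the free end:
M_max = P * L = 62 * 4 = 248 kN-m

248 kN-m


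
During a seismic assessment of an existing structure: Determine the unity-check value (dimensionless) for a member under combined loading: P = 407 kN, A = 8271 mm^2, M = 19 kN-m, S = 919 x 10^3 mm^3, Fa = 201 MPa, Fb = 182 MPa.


f_a = P / A = 407000.0 / 8271 = 49.2081 MPa
f_b = M / S = 19000000.0 / 919000.0 = 20.6746 MPa
Ratio = f_a / Fa + f_b / Fb
= 49.2081 / 201 + 20.6746 / 182
= 0.3584 (dimensionless)

0.3584 (dimensionless)


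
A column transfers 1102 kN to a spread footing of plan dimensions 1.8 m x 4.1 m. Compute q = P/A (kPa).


A = 1.8 * 4.1 = 7.38 m^2
q = P / A = 1102 / 7.38
= 149.3225 kPa

149.3225 kPa


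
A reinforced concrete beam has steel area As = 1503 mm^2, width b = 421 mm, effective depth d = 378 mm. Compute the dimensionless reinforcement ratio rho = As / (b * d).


rho = As / (b * d)
= 1503 / (421 * 378)
= 1503 / 159138
= 0.009445 (dimensionless)

0.009445 (dimensionless)


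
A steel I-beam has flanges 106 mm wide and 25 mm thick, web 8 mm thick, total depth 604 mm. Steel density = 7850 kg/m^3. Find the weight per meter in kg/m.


A_flanges = 2 * 106 * 25 = 5300 mm^2
A_web = (604 - 2 * 25) * 8 = 4432 mm^2
A_total = 5300 + 4432 = 9732 mm^2 = 0.009732 m^2
Weight = rho * A = 7850 * 0.009732 = 76.3962 kg/m

76.3962 kg/m


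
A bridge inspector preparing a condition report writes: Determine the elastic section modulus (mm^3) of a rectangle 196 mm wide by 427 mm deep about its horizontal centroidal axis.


S = b * h^2 / 6
= 196 * 427^2 / 6
= 196 * 182329 / 6
= 5956080.67 mm^3

5956080.67 mm^3


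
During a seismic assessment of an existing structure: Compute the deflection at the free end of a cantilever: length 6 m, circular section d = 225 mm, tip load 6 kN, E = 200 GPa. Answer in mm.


I = pi * d^4 / 64 = pi * 225^4 / 64 = 125805599.37 mm^4
L = 6000.0 mm, P = 6000.0 N, E = 200000.0 MPa
delta = P * L^3 / (3 * E * I)
= 6000.0 * 6000.0^3 / (3 * 200000.0 * 125805599.37)
= 17.1693 mm

17.1693 mm
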